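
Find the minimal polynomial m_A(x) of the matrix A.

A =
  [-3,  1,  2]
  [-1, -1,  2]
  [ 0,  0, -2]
x^2 + 4*x + 4

The characteristic polynomial is χ_A(x) = (x + 2)^3, so the eigenvalues are known. The minimal polynomial is
  m_A(x) = Π_λ (x − λ)^{k_λ}
where k_λ is the size of the *largest* Jordan block for λ (equivalently, the smallest k with (A − λI)^k v = 0 for every generalised eigenvector v of λ).

  λ = -2: largest Jordan block has size 2, contributing (x + 2)^2

So m_A(x) = (x + 2)^2 = x^2 + 4*x + 4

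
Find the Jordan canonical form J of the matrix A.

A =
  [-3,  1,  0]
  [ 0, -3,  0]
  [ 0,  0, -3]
J_2(-3) ⊕ J_1(-3)

The characteristic polynomial is
  det(x·I − A) = x^3 + 9*x^2 + 27*x + 27 = (x + 3)^3

Eigenvalues and multiplicities (the geometric multiplicity of λ is n − rank(A − λI), which equals the number of Jordan blocks for λ):
  λ = -3: algebraic multiplicity = 3, geometric multiplicity = 2

Determining the block sizes for each eigenvalue:
  λ = -3: 2 blocks summing to 3 forces exactly one block of size 2 and the rest size 1 → block sizes [2, 1]

Assembling the blocks gives a Jordan form
J =
  [-3,  1,  0]
  [ 0, -3,  0]
  [ 0,  0, -3]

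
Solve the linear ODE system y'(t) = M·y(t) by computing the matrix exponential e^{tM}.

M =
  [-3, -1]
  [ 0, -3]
e^{tM} =
  [exp(-3*t), -t*exp(-3*t)]
  [0, exp(-3*t)]

Strategy: write M = P · J · P⁻¹ where J is a Jordan canonical form, so e^{tM} = P · e^{tJ} · P⁻¹, and e^{tJ} can be computed block-by-block.

M has Jordan form
J =
  [-3,  1]
  [ 0, -3]
(up to reordering of blocks).

Per-block formulas:
  For a 2×2 Jordan block J_2(-3): exp(t · J_2(-3)) = e^(-3t)·(I + t·N), where N is the 2×2 nilpotent shift.

After assembling e^{tJ} and conjugating by P, we get:

e^{tM} =
  [exp(-3*t), -t*exp(-3*t)]
  [0, exp(-3*t)]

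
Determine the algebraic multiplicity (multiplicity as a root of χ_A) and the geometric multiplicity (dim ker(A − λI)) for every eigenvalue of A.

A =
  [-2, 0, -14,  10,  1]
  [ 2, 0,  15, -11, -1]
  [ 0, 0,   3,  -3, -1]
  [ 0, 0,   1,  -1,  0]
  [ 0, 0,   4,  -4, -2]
λ = -2: alg = 1, geom = 1; λ = 0: alg = 4, geom = 2

Step 1 — factor the characteristic polynomial to read off the algebraic multiplicities:
  χ_A(x) = x^4*(x + 2)

Step 2 — compute geometric multiplicities via the rank-nullity identity g(λ) = n − rank(A − λI):
  rank(A − (-2)·I) = 4, so dim ker(A − (-2)·I) = n − 4 = 1
  rank(A − (0)·I) = 3, so dim ker(A − (0)·I) = n − 3 = 2

Summary:
  λ = -2: algebraic multiplicity = 1, geometric multiplicity = 1
  λ = 0: algebraic multiplicity = 4, geometric multiplicity = 2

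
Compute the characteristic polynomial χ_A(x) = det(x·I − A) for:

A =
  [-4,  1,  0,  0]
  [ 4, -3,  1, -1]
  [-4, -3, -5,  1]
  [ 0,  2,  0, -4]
x^4 + 16*x^3 + 96*x^2 + 256*x + 256

Expanding det(x·I − A) (e.g. by cofactor expansion or by noting that A is similar to its Jordan form J, which has the same characteristic polynomial as A) gives
  χ_A(x) = x^4 + 16*x^3 + 96*x^2 + 256*x + 256
which factors as (x + 4)^4. The eigenvalues (with algebraic multiplicities) are λ = -4 with multiplicity 4.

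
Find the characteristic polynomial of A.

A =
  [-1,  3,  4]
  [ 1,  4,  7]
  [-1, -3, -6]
x^3 + 3*x^2 - 4

Expanding det(x·I − A) (e.g. by cofactor expansion or by noting that A is similar to its Jordan form J, which has the same characteristic polynomial as A) gives
  χ_A(x) = x^3 + 3*x^2 - 4
which factors as (x - 1)*(x + 2)^2. The eigenvalues (with algebraic multiplicities) are λ = -2 with multiplicity 2, λ = 1 with multiplicity 1.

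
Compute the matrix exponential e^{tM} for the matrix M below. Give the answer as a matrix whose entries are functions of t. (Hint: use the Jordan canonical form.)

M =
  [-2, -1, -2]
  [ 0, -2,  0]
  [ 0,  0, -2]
e^{tM} =
  [exp(-2*t), -t*exp(-2*t), -2*t*exp(-2*t)]
  [0, exp(-2*t), 0]
  [0, 0, exp(-2*t)]

Strategy: write M = P · J · P⁻¹ where J is a Jordan canonical form, so e^{tM} = P · e^{tJ} · P⁻¹, and e^{tJ} can be computed block-by-block.

M has Jordan form
J =
  [-2,  1,  0]
  [ 0, -2,  0]
  [ 0,  0, -2]
(up to reordering of blocks).

Per-block formulas:
  For a 1×1 block at λ = -2: exp(t · [-2]) = [e^(-2t)].
  For a 2×2 Jordan block J_2(-2): exp(t · J_2(-2)) = e^(-2t)·(I + t·N), where N is the 2×2 nilpotent shift.

After assembling e^{tJ} and conjugating by P, we get:

e^{tM} =
  [exp(-2*t), -t*exp(-2*t), -2*t*exp(-2*t)]
  [0, exp(-2*t), 0]
  [0, 0, exp(-2*t)]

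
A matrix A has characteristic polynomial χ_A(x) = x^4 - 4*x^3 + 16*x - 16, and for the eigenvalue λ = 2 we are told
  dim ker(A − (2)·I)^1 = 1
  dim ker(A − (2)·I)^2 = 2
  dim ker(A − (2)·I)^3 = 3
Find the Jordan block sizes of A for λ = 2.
Block sizes for λ = 2: [3]

From the dimensions of kernels of powers, the number of Jordan blocks of size at least j is d_j − d_{j−1} where d_j = dim ker(N^j) (with d_0 = 0). Computing the differences gives [1, 1, 1].
The number of blocks of size exactly k is (#blocks of size ≥ k) − (#blocks of size ≥ k + 1), so the partition is: 1 block(s) of size 3.
In nonincreasing order the block sizes are [3].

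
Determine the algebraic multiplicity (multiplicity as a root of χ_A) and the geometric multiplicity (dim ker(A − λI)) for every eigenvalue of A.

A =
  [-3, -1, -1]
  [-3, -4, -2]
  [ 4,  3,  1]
λ = -2: alg = 3, geom = 1

Step 1 — factor the characteristic polynomial to read off the algebraic multiplicities:
  χ_A(x) = (x + 2)^3

Step 2 — compute geometric multiplicities via the rank-nullity identity g(λ) = n − rank(A − λI):
  rank(A − (-2)·I) = 2, so dim ker(A − (-2)·I) = n − 2 = 1

Summary:
  λ = -2: algebraic multiplicity = 3, geometric multiplicity = 1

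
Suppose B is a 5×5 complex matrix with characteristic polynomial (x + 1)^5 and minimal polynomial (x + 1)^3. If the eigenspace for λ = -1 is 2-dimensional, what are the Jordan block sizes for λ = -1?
Block sizes for λ = -1: [3, 2]

Step 1 — from the characteristic polynomial, algebraic multiplicity of λ = -1 is 5. From dim ker(B − (-1)·I) = 2, there are exactly 2 Jordan blocks for λ = -1.
Step 2 — from the minimal polynomial, the factor (x + 1)^3 tells us the largest block for λ = -1 has size 3.
Step 3 — with total size 5, 2 blocks, and largest block 3, the block sizes (in nonincreasing order) are [3, 2].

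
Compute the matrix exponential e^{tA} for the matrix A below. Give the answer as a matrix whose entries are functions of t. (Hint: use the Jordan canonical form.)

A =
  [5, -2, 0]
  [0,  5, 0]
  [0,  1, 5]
e^{tA} =
  [exp(5*t), -2*t*exp(5*t), 0]
  [0, exp(5*t), 0]
  [0, t*exp(5*t), exp(5*t)]

Strategy: write A = P · J · P⁻¹ where J is a Jordan canonical form, so e^{tA} = P · e^{tJ} · P⁻¹, and e^{tJ} can be computed block-by-block.

A has Jordan form
J =
  [5, 1, 0]
  [0, 5, 0]
  [0, 0, 5]
(up to reordering of blocks).

Per-block formulas:
  For a 2×2 Jordan block J_2(5): exp(t · J_2(5)) = e^(5t)·(I + t·N), where N is the 2×2 nilpotent shift.
  For a 1×1 block at λ = 5: exp(t · [5]) = [e^(5t)].

After assembling e^{tJ} and conjugating by P, we get:

e^{tA} =
  [exp(5*t), -2*t*exp(5*t), 0]
  [0, exp(5*t), 0]
  [0, t*exp(5*t), exp(5*t)]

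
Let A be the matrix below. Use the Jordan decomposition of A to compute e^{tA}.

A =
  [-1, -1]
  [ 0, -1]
e^{tA} =
  [exp(-t), -t*exp(-t)]
  [0, exp(-t)]

Strategy: write A = P · J · P⁻¹ where J is a Jordan canonical form, so e^{tA} = P · e^{tJ} · P⁻¹, and e^{tJ} can be computed block-by-block.

A has Jordan form
J =
  [-1,  1]
  [ 0, -1]
(up to reordering of blocks).

Per-block formulas:
  For a 2×2 Jordan block J_2(-1): exp(t · J_2(-1)) = e^(-1t)·(I + t·N), where N is the 2×2 nilpotent shift.

After assembling e^{tJ} and conjugating by P, we get:

e^{tA} =
  [exp(-t), -t*exp(-t)]
  [0, exp(-t)]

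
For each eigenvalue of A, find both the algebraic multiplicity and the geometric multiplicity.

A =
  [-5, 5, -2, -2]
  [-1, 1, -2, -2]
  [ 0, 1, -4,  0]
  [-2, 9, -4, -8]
λ = -4: alg = 4, geom = 2

Step 1 — factor the characteristic polynomial to read off the algebraic multiplicities:
  χ_A(x) = (x + 4)^4

Step 2 — compute geometric multiplicities via the rank-nullity identity g(λ) = n − rank(A − λI):
  rank(A − (-4)·I) = 2, so dim ker(A − (-4)·I) = n − 2 = 2

Summary:
  λ = -4: algebraic multiplicity = 4, geometric multiplicity = 2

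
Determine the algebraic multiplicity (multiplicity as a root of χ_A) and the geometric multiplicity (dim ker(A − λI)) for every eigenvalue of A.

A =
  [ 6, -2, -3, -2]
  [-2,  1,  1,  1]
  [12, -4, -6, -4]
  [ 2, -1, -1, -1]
λ = 0: alg = 4, geom = 2

Step 1 — factor the characteristic polynomial to read off the algebraic multiplicities:
  χ_A(x) = x^4

Step 2 — compute geometric multiplicities via the rank-nullity identity g(λ) = n − rank(A − λI):
  rank(A − (0)·I) = 2, so dim ker(A − (0)·I) = n − 2 = 2

Summary:
  λ = 0: algebraic multiplicity = 4, geometric multiplicity = 2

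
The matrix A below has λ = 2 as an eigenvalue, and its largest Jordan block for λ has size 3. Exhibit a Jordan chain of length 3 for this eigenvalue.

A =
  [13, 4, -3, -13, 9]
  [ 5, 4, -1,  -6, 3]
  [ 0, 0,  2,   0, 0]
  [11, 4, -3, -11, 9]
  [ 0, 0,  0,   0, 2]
A Jordan chain for λ = 2 of length 3:
v_1 = (-2, -1, 0, -2, 0)ᵀ
v_2 = (11, 5, 0, 11, 0)ᵀ
v_3 = (1, 0, 0, 0, 0)ᵀ

Let N = A − (2)·I. We want v_3 with N^3 v_3 = 0 but N^2 v_3 ≠ 0; then v_{j-1} := N · v_j for j = 3, …, 2.

Pick v_3 = (1, 0, 0, 0, 0)ᵀ.
Then v_2 = N · v_3 = (11, 5, 0, 11, 0)ᵀ.
Then v_1 = N · v_2 = (-2, -1, 0, -2, 0)ᵀ.

Sanity check: (A − (2)·I) v_1 = (0, 0, 0, 0, 0)ᵀ = 0. ✓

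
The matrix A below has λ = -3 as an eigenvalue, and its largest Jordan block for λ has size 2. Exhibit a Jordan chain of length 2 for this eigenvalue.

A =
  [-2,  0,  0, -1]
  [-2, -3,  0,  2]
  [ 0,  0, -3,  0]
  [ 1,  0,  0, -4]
A Jordan chain for λ = -3 of length 2:
v_1 = (1, -2, 0, 1)ᵀ
v_2 = (1, 0, 0, 0)ᵀ

Let N = A − (-3)·I. We want v_2 with N^2 v_2 = 0 but N^1 v_2 ≠ 0; then v_{j-1} := N · v_j for j = 2, …, 2.

Pick v_2 = (1, 0, 0, 0)ᵀ.
Then v_1 = N · v_2 = (1, -2, 0, 1)ᵀ.

Sanity check: (A − (-3)·I) v_1 = (0, 0, 0, 0)ᵀ = 0. ✓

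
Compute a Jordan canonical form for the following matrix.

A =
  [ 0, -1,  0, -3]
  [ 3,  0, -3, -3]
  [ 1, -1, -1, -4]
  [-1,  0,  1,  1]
J_2(0) ⊕ J_2(0)

The characteristic polynomial is
  det(x·I − A) = x^4

Eigenvalues and multiplicities (the geometric multiplicity of λ is n − rank(A − λI), which equals the number of Jordan blocks for λ):
  λ = 0: algebraic multiplicity = 4, geometric multiplicity = 2

Determining the block sizes for each eigenvalue:
  λ = 0: with am = 4 and gm = 2, the partition is not yet determined (e.g. several partitions of 4 into 2 parts exist). Let N = A − (0)·I. Computing rank(N^1) = 2, rank(N^2) = 0; the number of blocks of size ≥ j is rank(N^{j−1}) − rank(N^j), giving [2, 2]. So we have 2 block(s) of size 2 → block sizes [2, 2]

Assembling the blocks gives a Jordan form
J =
  [0, 1, 0, 0]
  [0, 0, 0, 0]
  [0, 0, 0, 1]
  [0, 0, 0, 0]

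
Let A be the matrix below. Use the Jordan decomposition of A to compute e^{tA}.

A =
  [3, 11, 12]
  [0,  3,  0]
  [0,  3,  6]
e^{tA} =
  [exp(3*t), -t*exp(3*t) + 4*exp(6*t) - 4*exp(3*t), 4*exp(6*t) - 4*exp(3*t)]
  [0, exp(3*t), 0]
  [0, exp(6*t) - exp(3*t), exp(6*t)]

Strategy: write A = P · J · P⁻¹ where J is a Jordan canonical form, so e^{tA} = P · e^{tJ} · P⁻¹, and e^{tJ} can be computed block-by-block.

A has Jordan form
J =
  [3, 1, 0]
  [0, 3, 0]
  [0, 0, 6]
(up to reordering of blocks).

Per-block formulas:
  For a 2×2 Jordan block J_2(3): exp(t · J_2(3)) = e^(3t)·(I + t·N), where N is the 2×2 nilpotent shift.
  For a 1×1 block at λ = 6: exp(t · [6]) = [e^(6t)].

After assembling e^{tJ} and conjugating by P, we get:

e^{tA} =
  [exp(3*t), -t*exp(3*t) + 4*exp(6*t) - 4*exp(3*t), 4*exp(6*t) - 4*exp(3*t)]
  [0, exp(3*t), 0]
  [0, exp(6*t) - exp(3*t), exp(6*t)]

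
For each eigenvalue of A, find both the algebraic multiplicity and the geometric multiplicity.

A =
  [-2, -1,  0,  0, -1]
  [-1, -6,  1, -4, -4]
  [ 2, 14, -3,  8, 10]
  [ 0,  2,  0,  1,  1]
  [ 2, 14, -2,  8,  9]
λ = -1: alg = 3, geom = 1; λ = 1: alg = 2, geom = 1

Step 1 — factor the characteristic polynomial to read off the algebraic multiplicities:
  χ_A(x) = (x - 1)^2*(x + 1)^3

Step 2 — compute geometric multiplicities via the rank-nullity identity g(λ) = n − rank(A − λI):
  rank(A − (-1)·I) = 4, so dim ker(A − (-1)·I) = n − 4 = 1
  rank(A − (1)·I) = 4, so dim ker(A − (1)·I) = n − 4 = 1

Summary:
  λ = -1: algebraic multiplicity = 3, geometric multiplicity = 1
  λ = 1: algebraic multiplicity = 2, geometric multiplicity = 1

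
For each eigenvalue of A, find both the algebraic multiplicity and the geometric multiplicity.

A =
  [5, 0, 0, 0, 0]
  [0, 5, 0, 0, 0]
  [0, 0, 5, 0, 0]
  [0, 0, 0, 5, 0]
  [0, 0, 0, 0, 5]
λ = 5: alg = 5, geom = 5

Step 1 — factor the characteristic polynomial to read off the algebraic multiplicities:
  χ_A(x) = (x - 5)^5

Step 2 — compute geometric multiplicities via the rank-nullity identity g(λ) = n − rank(A − λI):
  rank(A − (5)·I) = 0, so dim ker(A − (5)·I) = n − 0 = 5

Summary:
  λ = 5: algebraic multiplicity = 5, geometric multiplicity = 5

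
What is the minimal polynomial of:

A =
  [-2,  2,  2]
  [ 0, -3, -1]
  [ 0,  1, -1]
x^2 + 4*x + 4

The characteristic polynomial is χ_A(x) = (x + 2)^3, so the eigenvalues are known. The minimal polynomial is
  m_A(x) = Π_λ (x − λ)^{k_λ}
where k_λ is the size of the *largest* Jordan block for λ (equivalently, the smallest k with (A − λI)^k v = 0 for every generalised eigenvector v of λ).

  λ = -2: largest Jordan block has size 2, contributing (x + 2)^2

So m_A(x) = (x + 2)^2 = x^2 + 4*x + 4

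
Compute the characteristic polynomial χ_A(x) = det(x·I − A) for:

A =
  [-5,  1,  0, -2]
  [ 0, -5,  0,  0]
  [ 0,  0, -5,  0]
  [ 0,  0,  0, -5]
x^4 + 20*x^3 + 150*x^2 + 500*x + 625

Expanding det(x·I − A) (e.g. by cofactor expansion or by noting that A is similar to its Jordan form J, which has the same characteristic polynomial as A) gives
  χ_A(x) = x^4 + 20*x^3 + 150*x^2 + 500*x + 625
which factors as (x + 5)^4. The eigenvalues (with algebraic multiplicities) are λ = -5 with multiplicity 4.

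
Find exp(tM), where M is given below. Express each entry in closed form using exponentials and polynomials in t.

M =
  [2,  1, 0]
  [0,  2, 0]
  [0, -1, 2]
e^{tM} =
  [exp(2*t), t*exp(2*t), 0]
  [0, exp(2*t), 0]
  [0, -t*exp(2*t), exp(2*t)]

Strategy: write M = P · J · P⁻¹ where J is a Jordan canonical form, so e^{tM} = P · e^{tJ} · P⁻¹, and e^{tJ} can be computed block-by-block.

M has Jordan form
J =
  [2, 1, 0]
  [0, 2, 0]
  [0, 0, 2]
(up to reordering of blocks).

Per-block formulas:
  For a 1×1 block at λ = 2: exp(t · [2]) = [e^(2t)].
  For a 2×2 Jordan block J_2(2): exp(t · J_2(2)) = e^(2t)·(I + t·N), where N is the 2×2 nilpotent shift.

After assembling e^{tJ} and conjugating by P, we get:

e^{tM} =
  [exp(2*t), t*exp(2*t), 0]
  [0, exp(2*t), 0]
  [0, -t*exp(2*t), exp(2*t)]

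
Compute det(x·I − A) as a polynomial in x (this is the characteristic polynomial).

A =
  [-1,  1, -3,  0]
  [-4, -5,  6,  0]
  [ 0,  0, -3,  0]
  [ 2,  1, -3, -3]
x^4 + 12*x^3 + 54*x^2 + 108*x + 81

Expanding det(x·I − A) (e.g. by cofactor expansion or by noting that A is similar to its Jordan form J, which has the same characteristic polynomial as A) gives
  χ_A(x) = x^4 + 12*x^3 + 54*x^2 + 108*x + 81
which factors as (x + 3)^4. The eigenvalues (with algebraic multiplicities) are λ = -3 with multiplicity 4.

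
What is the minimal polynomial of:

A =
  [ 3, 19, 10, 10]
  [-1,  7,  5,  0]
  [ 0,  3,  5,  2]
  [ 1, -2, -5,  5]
x^3 - 15*x^2 + 75*x - 125

The characteristic polynomial is χ_A(x) = (x - 5)^4, so the eigenvalues are known. The minimal polynomial is
  m_A(x) = Π_λ (x − λ)^{k_λ}
where k_λ is the size of the *largest* Jordan block for λ (equivalently, the smallest k with (A − λI)^k v = 0 for every generalised eigenvector v of λ).

  λ = 5: largest Jordan block has size 3, contributing (x − 5)^3

So m_A(x) = (x - 5)^3 = x^3 - 15*x^2 + 75*x - 125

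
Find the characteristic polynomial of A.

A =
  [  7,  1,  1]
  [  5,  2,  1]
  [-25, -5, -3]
x^3 - 6*x^2 + 12*x - 8

Expanding det(x·I − A) (e.g. by cofactor expansion or by noting that A is similar to its Jordan form J, which has the same characteristic polynomial as A) gives
  χ_A(x) = x^3 - 6*x^2 + 12*x - 8
which factors as (x - 2)^3. The eigenvalues (with algebraic multiplicities) are λ = 2 with multiplicity 3.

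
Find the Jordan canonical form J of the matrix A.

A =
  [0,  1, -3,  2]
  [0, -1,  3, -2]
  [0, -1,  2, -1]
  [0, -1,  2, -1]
J_3(0) ⊕ J_1(0)

The characteristic polynomial is
  det(x·I − A) = x^4

Eigenvalues and multiplicities (the geometric multiplicity of λ is n − rank(A − λI), which equals the number of Jordan blocks for λ):
  λ = 0: algebraic multiplicity = 4, geometric multiplicity = 2

Determining the block sizes for each eigenvalue:
  λ = 0: with am = 4 and gm = 2, the partition is not yet determined (e.g. several partitions of 4 into 2 parts exist). Let N = A − (0)·I. Computing rank(N^1) = 2, rank(N^2) = 1, rank(N^3) = 0; the number of blocks of size ≥ j is rank(N^{j−1}) − rank(N^j), giving [2, 1, 1]. So we have 1 block(s) of size 3, 1 block(s) of size 1 → block sizes [3, 1]

Assembling the blocks gives a Jordan form
J =
  [0, 1, 0, 0]
  [0, 0, 1, 0]
  [0, 0, 0, 0]
  [0, 0, 0, 0]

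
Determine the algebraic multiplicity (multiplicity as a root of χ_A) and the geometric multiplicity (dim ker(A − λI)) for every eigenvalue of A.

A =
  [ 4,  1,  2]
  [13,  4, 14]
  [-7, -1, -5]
λ = -3: alg = 1, geom = 1; λ = 3: alg = 2, geom = 1

Step 1 — factor the characteristic polynomial to read off the algebraic multiplicities:
  χ_A(x) = (x - 3)^2*(x + 3)

Step 2 — compute geometric multiplicities via the rank-nullity identity g(λ) = n − rank(A − λI):
  rank(A − (-3)·I) = 2, so dim ker(A − (-3)·I) = n − 2 = 1
  rank(A − (3)·I) = 2, so dim ker(A − (3)·I) = n − 2 = 1

Summary:
  λ = -3: algebraic multiplicity = 1, geometric multiplicity = 1
  λ = 3: algebraic multiplicity = 2, geometric multiplicity = 1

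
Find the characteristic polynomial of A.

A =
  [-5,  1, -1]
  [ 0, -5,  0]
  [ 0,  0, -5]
x^3 + 15*x^2 + 75*x + 125

Expanding det(x·I − A) (e.g. by cofactor expansion or by noting that A is similar to its Jordan form J, which has the same characteristic polynomial as A) gives
  χ_A(x) = x^3 + 15*x^2 + 75*x + 125
which factors as (x + 5)^3. The eigenvalues (with algebraic multiplicities) are λ = -5 with multiplicity 3.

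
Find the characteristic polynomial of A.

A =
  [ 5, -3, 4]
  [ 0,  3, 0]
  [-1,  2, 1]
x^3 - 9*x^2 + 27*x - 27

Expanding det(x·I − A) (e.g. by cofactor expansion or by noting that A is similar to its Jordan form J, which has the same characteristic polynomial as A) gives
  χ_A(x) = x^3 - 9*x^2 + 27*x - 27
which factors as (x - 3)^3. The eigenvalues (with algebraic multiplicities) are λ = 3 with multiplicity 3.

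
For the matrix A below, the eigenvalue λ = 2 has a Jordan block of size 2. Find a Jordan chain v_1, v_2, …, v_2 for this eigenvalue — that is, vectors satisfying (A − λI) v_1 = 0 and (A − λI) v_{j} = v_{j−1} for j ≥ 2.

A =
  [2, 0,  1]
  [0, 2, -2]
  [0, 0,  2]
A Jordan chain for λ = 2 of length 2:
v_1 = (1, -2, 0)ᵀ
v_2 = (0, 0, 1)ᵀ

Let N = A − (2)·I. We want v_2 with N^2 v_2 = 0 but N^1 v_2 ≠ 0; then v_{j-1} := N · v_j for j = 2, …, 2.

Pick v_2 = (0, 0, 1)ᵀ.
Then v_1 = N · v_2 = (1, -2, 0)ᵀ.

Sanity check: (A − (2)·I) v_1 = (0, 0, 0)ᵀ = 0. ✓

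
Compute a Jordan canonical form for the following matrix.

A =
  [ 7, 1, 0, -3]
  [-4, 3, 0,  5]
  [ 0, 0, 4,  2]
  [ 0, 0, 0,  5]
J_1(4) ⊕ J_3(5)

The characteristic polynomial is
  det(x·I − A) = x^4 - 19*x^3 + 135*x^2 - 425*x + 500 = (x - 5)^3*(x - 4)

Eigenvalues and multiplicities (the geometric multiplicity of λ is n − rank(A − λI), which equals the number of Jordan blocks for λ):
  λ = 4: algebraic multiplicity = 1, geometric multiplicity = 1
  λ = 5: algebraic multiplicity = 3, geometric multiplicity = 1

Determining the block sizes for each eigenvalue:
  λ = 4: one block (gm = 1), so the single block has size am = 1 → block sizes [1]
  λ = 5: one block (gm = 1), so the single block has size am = 3 → block sizes [3]

Assembling the blocks gives a Jordan form
J =
  [4, 0, 0, 0]
  [0, 5, 1, 0]
  [0, 0, 5, 1]
  [0, 0, 0, 5]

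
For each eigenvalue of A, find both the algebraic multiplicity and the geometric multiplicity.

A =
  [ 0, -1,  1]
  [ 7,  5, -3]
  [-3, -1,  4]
λ = 3: alg = 3, geom = 1

Step 1 — factor the characteristic polynomial to read off the algebraic multiplicities:
  χ_A(x) = (x - 3)^3

Step 2 — compute geometric multiplicities via the rank-nullity identity g(λ) = n − rank(A − λI):
  rank(A − (3)·I) = 2, so dim ker(A − (3)·I) = n − 2 = 1

Summary:
  λ = 3: algebraic multiplicity = 3, geometric multiplicity = 1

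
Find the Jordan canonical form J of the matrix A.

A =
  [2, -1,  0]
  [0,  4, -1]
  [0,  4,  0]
J_3(2)

The characteristic polynomial is
  det(x·I − A) = x^3 - 6*x^2 + 12*x - 8 = (x - 2)^3

Eigenvalues and multiplicities (the geometric multiplicity of λ is n − rank(A − λI), which equals the number of Jordan blocks for λ):
  λ = 2: algebraic multiplicity = 3, geometric multiplicity = 1

Determining the block sizes for each eigenvalue:
  λ = 2: one block (gm = 1), so the single block has size am = 3 → block sizes [3]

Assembling the blocks gives a Jordan form
J =
  [2, 1, 0]
  [0, 2, 1]
  [0, 0, 2]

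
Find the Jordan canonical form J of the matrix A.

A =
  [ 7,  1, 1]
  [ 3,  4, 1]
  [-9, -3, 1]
J_3(4)

The characteristic polynomial is
  det(x·I − A) = x^3 - 12*x^2 + 48*x - 64 = (x - 4)^3

Eigenvalues and multiplicities (the geometric multiplicity of λ is n − rank(A − λI), which equals the number of Jordan blocks for λ):
  λ = 4: algebraic multiplicity = 3, geometric multiplicity = 1

Determining the block sizes for each eigenvalue:
  λ = 4: one block (gm = 1), so the single block has size am = 3 → block sizes [3]

Assembling the blocks gives a Jordan form
J =
  [4, 1, 0]
  [0, 4, 1]
  [0, 0, 4]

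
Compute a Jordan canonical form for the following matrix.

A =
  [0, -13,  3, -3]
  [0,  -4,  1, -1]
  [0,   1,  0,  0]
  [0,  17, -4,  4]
J_3(0) ⊕ J_1(0)

The characteristic polynomial is
  det(x·I − A) = x^4

Eigenvalues and multiplicities (the geometric multiplicity of λ is n − rank(A − λI), which equals the number of Jordan blocks for λ):
  λ = 0: algebraic multiplicity = 4, geometric multiplicity = 2

Determining the block sizes for each eigenvalue:
  λ = 0: with am = 4 and gm = 2, the partition is not yet determined (e.g. several partitions of 4 into 2 parts exist). Let N = A − (0)·I. Computing rank(N^1) = 2, rank(N^2) = 1, rank(N^3) = 0; the number of blocks of size ≥ j is rank(N^{j−1}) − rank(N^j), giving [2, 1, 1]. So we have 1 block(s) of size 3, 1 block(s) of size 1 → block sizes [3, 1]

Assembling the blocks gives a Jordan form
J =
  [0, 1, 0, 0]
  [0, 0, 1, 0]
  [0, 0, 0, 0]
  [0, 0, 0, 0]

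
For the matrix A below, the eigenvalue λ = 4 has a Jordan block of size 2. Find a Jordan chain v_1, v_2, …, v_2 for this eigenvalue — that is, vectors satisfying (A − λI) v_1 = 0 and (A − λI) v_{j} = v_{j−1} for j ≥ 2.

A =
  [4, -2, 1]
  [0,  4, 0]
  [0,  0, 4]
A Jordan chain for λ = 4 of length 2:
v_1 = (-2, 0, 0)ᵀ
v_2 = (0, 1, 0)ᵀ

Let N = A − (4)·I. We want v_2 with N^2 v_2 = 0 but N^1 v_2 ≠ 0; then v_{j-1} := N · v_j for j = 2, …, 2.

Pick v_2 = (0, 1, 0)ᵀ.
Then v_1 = N · v_2 = (-2, 0, 0)ᵀ.

Sanity check: (A − (4)·I) v_1 = (0, 0, 0)ᵀ = 0. ✓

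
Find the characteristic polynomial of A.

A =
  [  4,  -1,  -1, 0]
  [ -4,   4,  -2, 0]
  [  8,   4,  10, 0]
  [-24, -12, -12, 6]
x^4 - 24*x^3 + 216*x^2 - 864*x + 1296

Expanding det(x·I − A) (e.g. by cofactor expansion or by noting that A is similar to its Jordan form J, which has the same characteristic polynomial as A) gives
  χ_A(x) = x^4 - 24*x^3 + 216*x^2 - 864*x + 1296
which factors as (x - 6)^4. The eigenvalues (with algebraic multiplicities) are λ = 6 with multiplicity 4.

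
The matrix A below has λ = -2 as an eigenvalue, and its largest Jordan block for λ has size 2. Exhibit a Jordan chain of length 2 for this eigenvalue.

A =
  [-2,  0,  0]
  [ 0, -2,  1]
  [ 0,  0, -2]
A Jordan chain for λ = -2 of length 2:
v_1 = (0, 1, 0)ᵀ
v_2 = (0, 0, 1)ᵀ

Let N = A − (-2)·I. We want v_2 with N^2 v_2 = 0 but N^1 v_2 ≠ 0; then v_{j-1} := N · v_j for j = 2, …, 2.

Pick v_2 = (0, 0, 1)ᵀ.
Then v_1 = N · v_2 = (0, 1, 0)ᵀ.

Sanity check: (A − (-2)·I) v_1 = (0, 0, 0)ᵀ = 0. ✓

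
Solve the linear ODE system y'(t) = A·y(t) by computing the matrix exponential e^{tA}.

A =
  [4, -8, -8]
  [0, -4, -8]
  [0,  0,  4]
e^{tA} =
  [exp(4*t), -exp(4*t) + exp(-4*t), -exp(4*t) + exp(-4*t)]
  [0, exp(-4*t), -exp(4*t) + exp(-4*t)]
  [0, 0, exp(4*t)]

Strategy: write A = P · J · P⁻¹ where J is a Jordan canonical form, so e^{tA} = P · e^{tJ} · P⁻¹, and e^{tJ} can be computed block-by-block.

A has Jordan form
J =
  [-4, 0, 0]
  [ 0, 4, 0]
  [ 0, 0, 4]
(up to reordering of blocks).

Per-block formulas:
  For a 1×1 block at λ = -4: exp(t · [-4]) = [e^(-4t)].
  For a 1×1 block at λ = 4: exp(t · [4]) = [e^(4t)].

After assembling e^{tJ} and conjugating by P, we get:

e^{tA} =
  [exp(4*t), -exp(4*t) + exp(-4*t), -exp(4*t) + exp(-4*t)]
  [0, exp(-4*t), -exp(4*t) + exp(-4*t)]
  [0, 0, exp(4*t)]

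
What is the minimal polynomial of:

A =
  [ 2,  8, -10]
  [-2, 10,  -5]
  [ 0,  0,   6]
x^2 - 12*x + 36

The characteristic polynomial is χ_A(x) = (x - 6)^3, so the eigenvalues are known. The minimal polynomial is
  m_A(x) = Π_λ (x − λ)^{k_λ}
where k_λ is the size of the *largest* Jordan block for λ (equivalently, the smallest k with (A − λI)^k v = 0 for every generalised eigenvector v of λ).

  λ = 6: largest Jordan block has size 2, contributing (x − 6)^2

So m_A(x) = (x - 6)^2 = x^2 - 12*x + 36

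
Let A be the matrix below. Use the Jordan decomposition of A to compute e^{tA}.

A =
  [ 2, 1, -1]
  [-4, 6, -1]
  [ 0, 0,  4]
e^{tA} =
  [-2*t*exp(4*t) + exp(4*t), t*exp(4*t), t^2*exp(4*t)/2 - t*exp(4*t)]
  [-4*t*exp(4*t), 2*t*exp(4*t) + exp(4*t), t^2*exp(4*t) - t*exp(4*t)]
  [0, 0, exp(4*t)]

Strategy: write A = P · J · P⁻¹ where J is a Jordan canonical form, so e^{tA} = P · e^{tJ} · P⁻¹, and e^{tJ} can be computed block-by-block.

A has Jordan form
J =
  [4, 1, 0]
  [0, 4, 1]
  [0, 0, 4]
(up to reordering of blocks).

Per-block formulas:
  For a 3×3 Jordan block J_3(4): exp(t · J_3(4)) = e^(4t)·(I + t·N + (t^2/2)·N^2), where N is the 3×3 nilpotent shift.

After assembling e^{tJ} and conjugating by P, we get:

e^{tA} =
  [-2*t*exp(4*t) + exp(4*t), t*exp(4*t), t^2*exp(4*t)/2 - t*exp(4*t)]
  [-4*t*exp(4*t), 2*t*exp(4*t) + exp(4*t), t^2*exp(4*t) - t*exp(4*t)]
  [0, 0, exp(4*t)]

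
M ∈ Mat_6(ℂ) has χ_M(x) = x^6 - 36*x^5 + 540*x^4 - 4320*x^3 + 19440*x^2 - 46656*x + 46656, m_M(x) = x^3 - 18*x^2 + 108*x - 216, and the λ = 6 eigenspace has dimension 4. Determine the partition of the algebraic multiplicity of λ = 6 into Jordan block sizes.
Block sizes for λ = 6: [3, 1, 1, 1]

Step 1 — from the characteristic polynomial, algebraic multiplicity of λ = 6 is 6. From dim ker(M − (6)·I) = 4, there are exactly 4 Jordan blocks for λ = 6.
Step 2 — from the minimal polynomial, the factor (x − 6)^3 tells us the largest block for λ = 6 has size 3.
Step 3 — with total size 6, 4 blocks, and largest block 3, the block sizes (in nonincreasing order) are [3, 1, 1, 1].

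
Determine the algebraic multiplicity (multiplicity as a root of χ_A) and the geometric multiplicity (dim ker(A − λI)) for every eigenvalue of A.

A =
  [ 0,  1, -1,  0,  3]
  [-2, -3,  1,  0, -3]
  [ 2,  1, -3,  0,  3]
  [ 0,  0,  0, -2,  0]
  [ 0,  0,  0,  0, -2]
λ = -2: alg = 5, geom = 4

Step 1 — factor the characteristic polynomial to read off the algebraic multiplicities:
  χ_A(x) = (x + 2)^5

Step 2 — compute geometric multiplicities via the rank-nullity identity g(λ) = n − rank(A − λI):
  rank(A − (-2)·I) = 1, so dim ker(A − (-2)·I) = n − 1 = 4

Summary:
  λ = -2: algebraic multiplicity = 5, geometric multiplicity = 4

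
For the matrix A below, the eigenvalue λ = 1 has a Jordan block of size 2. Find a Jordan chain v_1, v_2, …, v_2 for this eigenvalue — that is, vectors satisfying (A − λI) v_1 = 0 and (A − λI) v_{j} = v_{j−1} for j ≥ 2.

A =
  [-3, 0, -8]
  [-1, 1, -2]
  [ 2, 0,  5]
A Jordan chain for λ = 1 of length 2:
v_1 = (-4, -1, 2)ᵀ
v_2 = (1, 0, 0)ᵀ

Let N = A − (1)·I. We want v_2 with N^2 v_2 = 0 but N^1 v_2 ≠ 0; then v_{j-1} := N · v_j for j = 2, …, 2.

Pick v_2 = (1, 0, 0)ᵀ.
Then v_1 = N · v_2 = (-4, -1, 2)ᵀ.

Sanity check: (A − (1)·I) v_1 = (0, 0, 0)ᵀ = 0. ✓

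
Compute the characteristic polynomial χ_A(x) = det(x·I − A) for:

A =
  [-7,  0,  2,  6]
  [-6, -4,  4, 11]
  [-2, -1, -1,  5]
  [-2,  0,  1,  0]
x^4 + 12*x^3 + 54*x^2 + 108*x + 81

Expanding det(x·I − A) (e.g. by cofactor expansion or by noting that A is similar to its Jordan form J, which has the same characteristic polynomial as A) gives
  χ_A(x) = x^4 + 12*x^3 + 54*x^2 + 108*x + 81
which factors as (x + 3)^4. The eigenvalues (with algebraic multiplicities) are λ = -3 with multiplicity 4.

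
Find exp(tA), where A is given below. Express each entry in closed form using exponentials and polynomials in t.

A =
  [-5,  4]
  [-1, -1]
e^{tA} =
  [-2*t*exp(-3*t) + exp(-3*t), 4*t*exp(-3*t)]
  [-t*exp(-3*t), 2*t*exp(-3*t) + exp(-3*t)]

Strategy: write A = P · J · P⁻¹ where J is a Jordan canonical form, so e^{tA} = P · e^{tJ} · P⁻¹, and e^{tJ} can be computed block-by-block.

A has Jordan form
J =
  [-3,  1]
  [ 0, -3]
(up to reordering of blocks).

Per-block formulas:
  For a 2×2 Jordan block J_2(-3): exp(t · J_2(-3)) = e^(-3t)·(I + t·N), where N is the 2×2 nilpotent shift.

After assembling e^{tJ} and conjugating by P, we get:

e^{tA} =
  [-2*t*exp(-3*t) + exp(-3*t), 4*t*exp(-3*t)]
  [-t*exp(-3*t), 2*t*exp(-3*t) + exp(-3*t)]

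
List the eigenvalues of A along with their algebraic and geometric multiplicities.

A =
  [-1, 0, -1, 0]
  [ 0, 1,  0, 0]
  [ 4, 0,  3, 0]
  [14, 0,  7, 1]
λ = 1: alg = 4, geom = 3

Step 1 — factor the characteristic polynomial to read off the algebraic multiplicities:
  χ_A(x) = (x - 1)^4

Step 2 — compute geometric multiplicities via the rank-nullity identity g(λ) = n − rank(A − λI):
  rank(A − (1)·I) = 1, so dim ker(A − (1)·I) = n − 1 = 3

Summary:
  λ = 1: algebraic multiplicity = 4, geometric multiplicity = 3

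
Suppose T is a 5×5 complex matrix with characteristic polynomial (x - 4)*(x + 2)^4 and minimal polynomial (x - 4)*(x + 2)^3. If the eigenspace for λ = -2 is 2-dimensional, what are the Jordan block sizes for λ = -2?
Block sizes for λ = -2: [3, 1]

Step 1 — from the characteristic polynomial, algebraic multiplicity of λ = -2 is 4. From dim ker(T − (-2)·I) = 2, there are exactly 2 Jordan blocks for λ = -2.
Step 2 — from the minimal polynomial, the factor (x + 2)^3 tells us the largest block for λ = -2 has size 3.
Step 3 — with total size 4, 2 blocks, and largest block 3, the block sizes (in nonincreasing order) are [3, 1].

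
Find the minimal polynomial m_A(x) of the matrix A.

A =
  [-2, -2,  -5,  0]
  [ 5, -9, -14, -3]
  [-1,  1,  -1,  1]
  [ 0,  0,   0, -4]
x^3 + 12*x^2 + 48*x + 64

The characteristic polynomial is χ_A(x) = (x + 4)^4, so the eigenvalues are known. The minimal polynomial is
  m_A(x) = Π_λ (x − λ)^{k_λ}
where k_λ is the size of the *largest* Jordan block for λ (equivalently, the smallest k with (A − λI)^k v = 0 for every generalised eigenvector v of λ).

  λ = -4: largest Jordan block has size 3, contributing (x + 4)^3

So m_A(x) = (x + 4)^3 = x^3 + 12*x^2 + 48*x + 64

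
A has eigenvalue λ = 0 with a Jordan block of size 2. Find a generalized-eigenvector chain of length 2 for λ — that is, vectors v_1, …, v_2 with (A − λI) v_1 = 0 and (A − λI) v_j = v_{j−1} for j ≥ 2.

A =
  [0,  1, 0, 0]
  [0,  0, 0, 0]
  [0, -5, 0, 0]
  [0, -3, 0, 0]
A Jordan chain for λ = 0 of length 2:
v_1 = (1, 0, -5, -3)ᵀ
v_2 = (0, 1, 0, 0)ᵀ

Let N = A − (0)·I. We want v_2 with N^2 v_2 = 0 but N^1 v_2 ≠ 0; then v_{j-1} := N · v_j for j = 2, …, 2.

Pick v_2 = (0, 1, 0, 0)ᵀ.
Then v_1 = N · v_2 = (1, 0, -5, -3)ᵀ.

Sanity check: (A − (0)·I) v_1 = (0, 0, 0, 0)ᵀ = 0. ✓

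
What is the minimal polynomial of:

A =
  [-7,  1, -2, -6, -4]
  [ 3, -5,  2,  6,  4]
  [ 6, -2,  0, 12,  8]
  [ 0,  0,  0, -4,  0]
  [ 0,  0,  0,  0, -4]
x^2 + 8*x + 16

The characteristic polynomial is χ_A(x) = (x + 4)^5, so the eigenvalues are known. The minimal polynomial is
  m_A(x) = Π_λ (x − λ)^{k_λ}
where k_λ is the size of the *largest* Jordan block for λ (equivalently, the smallest k with (A − λI)^k v = 0 for every generalised eigenvector v of λ).

  λ = -4: largest Jordan block has size 2, contributing (x + 4)^2

So m_A(x) = (x + 4)^2 = x^2 + 8*x + 16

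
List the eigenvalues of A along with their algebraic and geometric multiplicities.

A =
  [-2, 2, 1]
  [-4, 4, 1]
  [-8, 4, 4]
λ = 2: alg = 3, geom = 2

Step 1 — factor the characteristic polynomial to read off the algebraic multiplicities:
  χ_A(x) = (x - 2)^3

Step 2 — compute geometric multiplicities via the rank-nullity identity g(λ) = n − rank(A − λI):
  rank(A − (2)·I) = 1, so dim ker(A − (2)·I) = n − 1 = 2

Summary:
  λ = 2: algebraic multiplicity = 3, geometric multiplicity = 2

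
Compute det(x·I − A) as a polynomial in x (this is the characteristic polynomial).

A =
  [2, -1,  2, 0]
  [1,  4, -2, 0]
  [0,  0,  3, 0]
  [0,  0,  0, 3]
x^4 - 12*x^3 + 54*x^2 - 108*x + 81

Expanding det(x·I − A) (e.g. by cofactor expansion or by noting that A is similar to its Jordan form J, which has the same characteristic polynomial as A) gives
  χ_A(x) = x^4 - 12*x^3 + 54*x^2 - 108*x + 81
which factors as (x - 3)^4. The eigenvalues (with algebraic multiplicities) are λ = 3 with multiplicity 4.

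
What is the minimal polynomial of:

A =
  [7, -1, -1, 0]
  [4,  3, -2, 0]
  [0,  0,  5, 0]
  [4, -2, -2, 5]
x^2 - 10*x + 25

The characteristic polynomial is χ_A(x) = (x - 5)^4, so the eigenvalues are known. The minimal polynomial is
  m_A(x) = Π_λ (x − λ)^{k_λ}
where k_λ is the size of the *largest* Jordan block for λ (equivalently, the smallest k with (A − λI)^k v = 0 for every generalised eigenvector v of λ).

  λ = 5: largest Jordan block has size 2, contributing (x − 5)^2

So m_A(x) = (x - 5)^2 = x^2 - 10*x + 25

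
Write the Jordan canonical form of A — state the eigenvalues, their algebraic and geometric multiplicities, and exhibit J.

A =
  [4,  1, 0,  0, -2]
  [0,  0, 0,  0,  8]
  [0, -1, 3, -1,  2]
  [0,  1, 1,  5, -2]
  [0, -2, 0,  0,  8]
J_2(4) ⊕ J_2(4) ⊕ J_1(4)

The characteristic polynomial is
  det(x·I − A) = x^5 - 20*x^4 + 160*x^3 - 640*x^2 + 1280*x - 1024 = (x - 4)^5

Eigenvalues and multiplicities (the geometric multiplicity of λ is n − rank(A − λI), which equals the number of Jordan blocks for λ):
  λ = 4: algebraic multiplicity = 5, geometric multiplicity = 3

Determining the block sizes for each eigenvalue:
  λ = 4: with am = 5 and gm = 3, the partition is not yet determined (e.g. several partitions of 5 into 3 parts exist). Let N = A − (4)·I. Computing rank(N^1) = 2, rank(N^2) = 0; the number of blocks of size ≥ j is rank(N^{j−1}) − rank(N^j), giving [3, 2]. So we have 2 block(s) of size 2, 1 block(s) of size 1 → block sizes [2, 2, 1]

Assembling the blocks gives a Jordan form
J =
  [4, 1, 0, 0, 0]
  [0, 4, 0, 0, 0]
  [0, 0, 4, 1, 0]
  [0, 0, 0, 4, 0]
  [0, 0, 0, 0, 4]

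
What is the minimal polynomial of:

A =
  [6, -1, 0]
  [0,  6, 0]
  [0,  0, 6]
x^2 - 12*x + 36

The characteristic polynomial is χ_A(x) = (x - 6)^3, so the eigenvalues are known. The minimal polynomial is
  m_A(x) = Π_λ (x − λ)^{k_λ}
where k_λ is the size of the *largest* Jordan block for λ (equivalently, the smallest k with (A − λI)^k v = 0 for every generalised eigenvector v of λ).

  λ = 6: largest Jordan block has size 2, contributing (x − 6)^2

So m_A(x) = (x - 6)^2 = x^2 - 12*x + 36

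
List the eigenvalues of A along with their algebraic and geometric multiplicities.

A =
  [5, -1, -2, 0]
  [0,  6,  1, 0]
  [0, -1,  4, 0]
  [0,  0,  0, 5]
λ = 5: alg = 4, geom = 2

Step 1 — factor the characteristic polynomial to read off the algebraic multiplicities:
  χ_A(x) = (x - 5)^4

Step 2 — compute geometric multiplicities via the rank-nullity identity g(λ) = n − rank(A − λI):
  rank(A − (5)·I) = 2, so dim ker(A − (5)·I) = n − 2 = 2

Summary:
  λ = 5: algebraic multiplicity = 4, geometric multiplicity = 2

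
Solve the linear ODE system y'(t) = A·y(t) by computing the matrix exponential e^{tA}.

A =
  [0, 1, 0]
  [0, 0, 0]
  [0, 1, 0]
e^{tA} =
  [1, t, 0]
  [0, 1, 0]
  [0, t, 1]

Strategy: write A = P · J · P⁻¹ where J is a Jordan canonical form, so e^{tA} = P · e^{tJ} · P⁻¹, and e^{tJ} can be computed block-by-block.

A has Jordan form
J =
  [0, 1, 0]
  [0, 0, 0]
  [0, 0, 0]
(up to reordering of blocks).

Per-block formulas:
  For a 2×2 Jordan block J_2(0): exp(t · J_2(0)) = e^(0t)·(I + t·N), where N is the 2×2 nilpotent shift.
  For a 1×1 block at λ = 0: exp(t · [0]) = [e^(0t)].

After assembling e^{tJ} and conjugating by P, we get:

e^{tA} =
  [1, t, 0]
  [0, 1, 0]
  [0, t, 1]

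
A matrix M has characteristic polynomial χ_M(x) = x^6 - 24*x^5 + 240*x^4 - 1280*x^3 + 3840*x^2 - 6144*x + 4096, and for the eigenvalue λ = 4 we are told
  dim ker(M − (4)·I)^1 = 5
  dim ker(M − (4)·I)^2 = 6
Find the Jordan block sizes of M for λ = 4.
Block sizes for λ = 4: [2, 1, 1, 1, 1]

From the dimensions of kernels of powers, the number of Jordan blocks of size at least j is d_j − d_{j−1} where d_j = dim ker(N^j) (with d_0 = 0). Computing the differences gives [5, 1].
The number of blocks of size exactly k is (#blocks of size ≥ k) − (#blocks of size ≥ k + 1), so the partition is: 4 block(s) of size 1, 1 block(s) of size 2.
In nonincreasing order the block sizes are [2, 1, 1, 1, 1].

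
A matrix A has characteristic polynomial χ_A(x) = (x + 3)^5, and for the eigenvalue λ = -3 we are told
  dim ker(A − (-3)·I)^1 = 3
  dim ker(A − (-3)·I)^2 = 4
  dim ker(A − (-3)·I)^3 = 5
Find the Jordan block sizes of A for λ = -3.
Block sizes for λ = -3: [3, 1, 1]

From the dimensions of kernels of powers, the number of Jordan blocks of size at least j is d_j − d_{j−1} where d_j = dim ker(N^j) (with d_0 = 0). Computing the differences gives [3, 1, 1].
The number of blocks of size exactly k is (#blocks of size ≥ k) − (#blocks of size ≥ k + 1), so the partition is: 2 block(s) of size 1, 1 block(s) of size 3.
In nonincreasing order the block sizes are [3, 1, 1].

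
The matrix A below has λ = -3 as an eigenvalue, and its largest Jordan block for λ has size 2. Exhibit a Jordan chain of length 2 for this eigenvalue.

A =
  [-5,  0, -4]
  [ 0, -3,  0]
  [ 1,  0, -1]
A Jordan chain for λ = -3 of length 2:
v_1 = (-2, 0, 1)ᵀ
v_2 = (1, 0, 0)ᵀ

Let N = A − (-3)·I. We want v_2 with N^2 v_2 = 0 but N^1 v_2 ≠ 0; then v_{j-1} := N · v_j for j = 2, …, 2.

Pick v_2 = (1, 0, 0)ᵀ.
Then v_1 = N · v_2 = (-2, 0, 1)ᵀ.

Sanity check: (A − (-3)·I) v_1 = (0, 0, 0)ᵀ = 0. ✓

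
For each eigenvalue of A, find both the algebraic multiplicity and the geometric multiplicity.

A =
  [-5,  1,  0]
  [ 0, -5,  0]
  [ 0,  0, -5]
λ = -5: alg = 3, geom = 2

Step 1 — factor the characteristic polynomial to read off the algebraic multiplicities:
  χ_A(x) = (x + 5)^3

Step 2 — compute geometric multiplicities via the rank-nullity identity g(λ) = n − rank(A − λI):
  rank(A − (-5)·I) = 1, so dim ker(A − (-5)·I) = n − 1 = 2

Summary:
  λ = -5: algebraic multiplicity = 3, geometric multiplicity = 2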